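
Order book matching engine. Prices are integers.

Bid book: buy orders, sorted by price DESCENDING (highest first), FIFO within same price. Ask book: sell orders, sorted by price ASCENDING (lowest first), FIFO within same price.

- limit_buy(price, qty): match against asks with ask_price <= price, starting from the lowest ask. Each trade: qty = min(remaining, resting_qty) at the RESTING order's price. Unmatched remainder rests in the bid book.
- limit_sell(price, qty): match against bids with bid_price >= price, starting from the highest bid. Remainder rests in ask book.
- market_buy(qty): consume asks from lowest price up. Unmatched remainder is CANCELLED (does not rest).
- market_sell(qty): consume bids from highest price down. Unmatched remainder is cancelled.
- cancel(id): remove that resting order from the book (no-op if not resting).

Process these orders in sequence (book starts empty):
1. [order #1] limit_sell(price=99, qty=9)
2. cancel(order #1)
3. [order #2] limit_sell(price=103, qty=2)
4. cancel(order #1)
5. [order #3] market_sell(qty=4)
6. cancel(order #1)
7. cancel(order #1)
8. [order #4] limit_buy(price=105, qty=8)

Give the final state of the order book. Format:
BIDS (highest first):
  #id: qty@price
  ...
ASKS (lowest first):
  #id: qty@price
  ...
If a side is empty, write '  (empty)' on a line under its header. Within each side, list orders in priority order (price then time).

Answer: BIDS (highest first):
  #4: 6@105
ASKS (lowest first):
  (empty)

Derivation:
After op 1 [order #1] limit_sell(price=99, qty=9): fills=none; bids=[-] asks=[#1:9@99]
After op 2 cancel(order #1): fills=none; bids=[-] asks=[-]
After op 3 [order #2] limit_sell(price=103, qty=2): fills=none; bids=[-] asks=[#2:2@103]
After op 4 cancel(order #1): fills=none; bids=[-] asks=[#2:2@103]
After op 5 [order #3] market_sell(qty=4): fills=none; bids=[-] asks=[#2:2@103]
After op 6 cancel(order #1): fills=none; bids=[-] asks=[#2:2@103]
After op 7 cancel(order #1): fills=none; bids=[-] asks=[#2:2@103]
After op 8 [order #4] limit_buy(price=105, qty=8): fills=#4x#2:2@103; bids=[#4:6@105] asks=[-]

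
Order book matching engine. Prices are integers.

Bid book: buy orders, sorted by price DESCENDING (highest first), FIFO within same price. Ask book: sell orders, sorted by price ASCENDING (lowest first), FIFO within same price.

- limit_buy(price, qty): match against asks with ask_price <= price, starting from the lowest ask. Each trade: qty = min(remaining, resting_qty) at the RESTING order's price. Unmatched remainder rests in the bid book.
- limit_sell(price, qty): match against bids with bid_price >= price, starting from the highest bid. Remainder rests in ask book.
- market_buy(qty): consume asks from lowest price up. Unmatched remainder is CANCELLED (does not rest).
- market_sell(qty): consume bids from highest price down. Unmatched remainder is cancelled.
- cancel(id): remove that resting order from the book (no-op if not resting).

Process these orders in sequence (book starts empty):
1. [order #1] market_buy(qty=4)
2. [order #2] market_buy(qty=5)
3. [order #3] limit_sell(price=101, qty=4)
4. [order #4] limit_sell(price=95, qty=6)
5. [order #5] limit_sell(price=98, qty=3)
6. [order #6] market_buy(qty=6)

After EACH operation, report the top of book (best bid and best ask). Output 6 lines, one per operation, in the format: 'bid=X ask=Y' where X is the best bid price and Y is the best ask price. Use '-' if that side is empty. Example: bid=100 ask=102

After op 1 [order #1] market_buy(qty=4): fills=none; bids=[-] asks=[-]
After op 2 [order #2] market_buy(qty=5): fills=none; bids=[-] asks=[-]
After op 3 [order #3] limit_sell(price=101, qty=4): fills=none; bids=[-] asks=[#3:4@101]
After op 4 [order #4] limit_sell(price=95, qty=6): fills=none; bids=[-] asks=[#4:6@95 #3:4@101]
After op 5 [order #5] limit_sell(price=98, qty=3): fills=none; bids=[-] asks=[#4:6@95 #5:3@98 #3:4@101]
After op 6 [order #6] market_buy(qty=6): fills=#6x#4:6@95; bids=[-] asks=[#5:3@98 #3:4@101]

Answer: bid=- ask=-
bid=- ask=-
bid=- ask=101
bid=- ask=95
bid=- ask=95
bid=- ask=98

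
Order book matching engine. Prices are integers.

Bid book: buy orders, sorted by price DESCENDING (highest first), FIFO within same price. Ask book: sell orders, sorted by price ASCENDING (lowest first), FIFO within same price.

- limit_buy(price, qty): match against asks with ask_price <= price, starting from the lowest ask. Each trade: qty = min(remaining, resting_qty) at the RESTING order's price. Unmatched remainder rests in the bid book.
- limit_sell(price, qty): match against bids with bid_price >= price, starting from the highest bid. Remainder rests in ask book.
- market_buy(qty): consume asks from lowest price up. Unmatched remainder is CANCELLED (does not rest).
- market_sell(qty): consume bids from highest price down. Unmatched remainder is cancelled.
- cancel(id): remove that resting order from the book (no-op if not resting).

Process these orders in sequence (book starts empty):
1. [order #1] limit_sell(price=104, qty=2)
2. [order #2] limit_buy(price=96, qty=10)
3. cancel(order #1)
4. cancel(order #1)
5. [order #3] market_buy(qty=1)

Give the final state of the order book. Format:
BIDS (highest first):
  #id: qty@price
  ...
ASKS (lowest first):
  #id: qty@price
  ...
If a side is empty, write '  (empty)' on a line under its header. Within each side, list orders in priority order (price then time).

Answer: BIDS (highest first):
  #2: 10@96
ASKS (lowest first):
  (empty)

Derivation:
After op 1 [order #1] limit_sell(price=104, qty=2): fills=none; bids=[-] asks=[#1:2@104]
After op 2 [order #2] limit_buy(price=96, qty=10): fills=none; bids=[#2:10@96] asks=[#1:2@104]
After op 3 cancel(order #1): fills=none; bids=[#2:10@96] asks=[-]
After op 4 cancel(order #1): fills=none; bids=[#2:10@96] asks=[-]
After op 5 [order #3] market_buy(qty=1): fills=none; bids=[#2:10@96] asks=[-]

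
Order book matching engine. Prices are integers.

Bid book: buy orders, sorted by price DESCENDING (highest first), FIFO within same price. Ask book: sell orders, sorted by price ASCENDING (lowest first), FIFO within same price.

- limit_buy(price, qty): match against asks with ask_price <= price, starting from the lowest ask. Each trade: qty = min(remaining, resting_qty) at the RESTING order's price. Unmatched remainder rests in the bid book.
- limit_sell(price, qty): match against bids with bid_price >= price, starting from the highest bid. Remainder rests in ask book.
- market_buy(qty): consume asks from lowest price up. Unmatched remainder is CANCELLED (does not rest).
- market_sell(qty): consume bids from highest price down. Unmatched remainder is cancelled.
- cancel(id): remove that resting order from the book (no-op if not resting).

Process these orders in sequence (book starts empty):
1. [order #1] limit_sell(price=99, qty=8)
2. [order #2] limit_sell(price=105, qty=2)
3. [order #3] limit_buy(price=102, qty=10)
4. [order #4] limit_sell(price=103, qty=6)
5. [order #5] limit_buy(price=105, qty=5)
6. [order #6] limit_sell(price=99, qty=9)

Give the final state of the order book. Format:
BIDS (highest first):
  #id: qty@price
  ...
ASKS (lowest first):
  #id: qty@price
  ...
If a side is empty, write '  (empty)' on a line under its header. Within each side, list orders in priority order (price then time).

Answer: BIDS (highest first):
  (empty)
ASKS (lowest first):
  #6: 7@99
  #4: 1@103
  #2: 2@105

Derivation:
After op 1 [order #1] limit_sell(price=99, qty=8): fills=none; bids=[-] asks=[#1:8@99]
After op 2 [order #2] limit_sell(price=105, qty=2): fills=none; bids=[-] asks=[#1:8@99 #2:2@105]
After op 3 [order #3] limit_buy(price=102, qty=10): fills=#3x#1:8@99; bids=[#3:2@102] asks=[#2:2@105]
After op 4 [order #4] limit_sell(price=103, qty=6): fills=none; bids=[#3:2@102] asks=[#4:6@103 #2:2@105]
After op 5 [order #5] limit_buy(price=105, qty=5): fills=#5x#4:5@103; bids=[#3:2@102] asks=[#4:1@103 #2:2@105]
After op 6 [order #6] limit_sell(price=99, qty=9): fills=#3x#6:2@102; bids=[-] asks=[#6:7@99 #4:1@103 #2:2@105]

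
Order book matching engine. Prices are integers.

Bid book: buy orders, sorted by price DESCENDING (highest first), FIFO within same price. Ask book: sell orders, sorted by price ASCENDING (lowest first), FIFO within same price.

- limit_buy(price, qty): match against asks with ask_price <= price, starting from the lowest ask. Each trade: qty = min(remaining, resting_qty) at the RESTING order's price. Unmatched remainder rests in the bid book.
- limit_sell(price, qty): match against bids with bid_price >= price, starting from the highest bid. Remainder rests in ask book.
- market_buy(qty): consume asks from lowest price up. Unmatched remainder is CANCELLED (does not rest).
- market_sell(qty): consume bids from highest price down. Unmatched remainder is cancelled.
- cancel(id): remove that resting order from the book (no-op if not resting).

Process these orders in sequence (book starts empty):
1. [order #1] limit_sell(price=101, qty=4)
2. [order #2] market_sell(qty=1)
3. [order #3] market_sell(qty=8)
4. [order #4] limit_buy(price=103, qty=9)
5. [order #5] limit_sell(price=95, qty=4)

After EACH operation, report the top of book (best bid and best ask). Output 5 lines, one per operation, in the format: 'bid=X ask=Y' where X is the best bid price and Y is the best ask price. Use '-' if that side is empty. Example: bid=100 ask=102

Answer: bid=- ask=101
bid=- ask=101
bid=- ask=101
bid=103 ask=-
bid=103 ask=-

Derivation:
After op 1 [order #1] limit_sell(price=101, qty=4): fills=none; bids=[-] asks=[#1:4@101]
After op 2 [order #2] market_sell(qty=1): fills=none; bids=[-] asks=[#1:4@101]
After op 3 [order #3] market_sell(qty=8): fills=none; bids=[-] asks=[#1:4@101]
After op 4 [order #4] limit_buy(price=103, qty=9): fills=#4x#1:4@101; bids=[#4:5@103] asks=[-]
After op 5 [order #5] limit_sell(price=95, qty=4): fills=#4x#5:4@103; bids=[#4:1@103] asks=[-]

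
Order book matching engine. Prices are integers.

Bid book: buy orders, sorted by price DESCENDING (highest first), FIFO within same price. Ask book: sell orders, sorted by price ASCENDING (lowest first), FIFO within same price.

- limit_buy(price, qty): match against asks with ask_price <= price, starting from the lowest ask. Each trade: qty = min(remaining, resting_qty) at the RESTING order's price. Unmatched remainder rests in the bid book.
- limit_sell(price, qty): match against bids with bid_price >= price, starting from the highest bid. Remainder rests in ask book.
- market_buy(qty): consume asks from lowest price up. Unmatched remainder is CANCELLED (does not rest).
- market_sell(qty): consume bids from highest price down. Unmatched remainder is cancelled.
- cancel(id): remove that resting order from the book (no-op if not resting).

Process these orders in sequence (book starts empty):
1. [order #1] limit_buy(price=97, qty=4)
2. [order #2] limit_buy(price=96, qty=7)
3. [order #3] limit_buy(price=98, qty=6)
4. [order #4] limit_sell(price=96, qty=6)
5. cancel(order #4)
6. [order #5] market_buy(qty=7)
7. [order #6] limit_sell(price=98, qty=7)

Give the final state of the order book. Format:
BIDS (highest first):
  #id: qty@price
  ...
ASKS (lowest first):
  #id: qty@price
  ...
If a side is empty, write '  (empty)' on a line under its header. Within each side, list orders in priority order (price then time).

Answer: BIDS (highest first):
  #1: 4@97
  #2: 7@96
ASKS (lowest first):
  #6: 7@98

Derivation:
After op 1 [order #1] limit_buy(price=97, qty=4): fills=none; bids=[#1:4@97] asks=[-]
After op 2 [order #2] limit_buy(price=96, qty=7): fills=none; bids=[#1:4@97 #2:7@96] asks=[-]
After op 3 [order #3] limit_buy(price=98, qty=6): fills=none; bids=[#3:6@98 #1:4@97 #2:7@96] asks=[-]
After op 4 [order #4] limit_sell(price=96, qty=6): fills=#3x#4:6@98; bids=[#1:4@97 #2:7@96] asks=[-]
After op 5 cancel(order #4): fills=none; bids=[#1:4@97 #2:7@96] asks=[-]
After op 6 [order #5] market_buy(qty=7): fills=none; bids=[#1:4@97 #2:7@96] asks=[-]
After op 7 [order #6] limit_sell(price=98, qty=7): fills=none; bids=[#1:4@97 #2:7@96] asks=[#6:7@98]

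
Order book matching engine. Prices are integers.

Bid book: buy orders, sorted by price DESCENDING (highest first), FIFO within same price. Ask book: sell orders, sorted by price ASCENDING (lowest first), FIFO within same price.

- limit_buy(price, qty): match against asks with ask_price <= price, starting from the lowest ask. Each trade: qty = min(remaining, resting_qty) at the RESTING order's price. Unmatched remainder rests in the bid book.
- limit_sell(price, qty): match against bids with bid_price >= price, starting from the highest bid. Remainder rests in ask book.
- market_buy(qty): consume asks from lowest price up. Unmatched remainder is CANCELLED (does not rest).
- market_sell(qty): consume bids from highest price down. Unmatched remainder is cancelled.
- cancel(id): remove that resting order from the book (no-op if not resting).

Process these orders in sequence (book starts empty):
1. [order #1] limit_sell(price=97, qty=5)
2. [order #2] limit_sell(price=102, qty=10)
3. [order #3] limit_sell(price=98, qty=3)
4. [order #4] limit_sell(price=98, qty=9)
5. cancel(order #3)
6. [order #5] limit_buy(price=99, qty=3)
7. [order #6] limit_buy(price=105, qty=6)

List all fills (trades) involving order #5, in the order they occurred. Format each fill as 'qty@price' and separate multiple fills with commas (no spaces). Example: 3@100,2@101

Answer: 3@97

Derivation:
After op 1 [order #1] limit_sell(price=97, qty=5): fills=none; bids=[-] asks=[#1:5@97]
After op 2 [order #2] limit_sell(price=102, qty=10): fills=none; bids=[-] asks=[#1:5@97 #2:10@102]
After op 3 [order #3] limit_sell(price=98, qty=3): fills=none; bids=[-] asks=[#1:5@97 #3:3@98 #2:10@102]
After op 4 [order #4] limit_sell(price=98, qty=9): fills=none; bids=[-] asks=[#1:5@97 #3:3@98 #4:9@98 #2:10@102]
After op 5 cancel(order #3): fills=none; bids=[-] asks=[#1:5@97 #4:9@98 #2:10@102]
After op 6 [order #5] limit_buy(price=99, qty=3): fills=#5x#1:3@97; bids=[-] asks=[#1:2@97 #4:9@98 #2:10@102]
After op 7 [order #6] limit_buy(price=105, qty=6): fills=#6x#1:2@97 #6x#4:4@98; bids=[-] asks=[#4:5@98 #2:10@102]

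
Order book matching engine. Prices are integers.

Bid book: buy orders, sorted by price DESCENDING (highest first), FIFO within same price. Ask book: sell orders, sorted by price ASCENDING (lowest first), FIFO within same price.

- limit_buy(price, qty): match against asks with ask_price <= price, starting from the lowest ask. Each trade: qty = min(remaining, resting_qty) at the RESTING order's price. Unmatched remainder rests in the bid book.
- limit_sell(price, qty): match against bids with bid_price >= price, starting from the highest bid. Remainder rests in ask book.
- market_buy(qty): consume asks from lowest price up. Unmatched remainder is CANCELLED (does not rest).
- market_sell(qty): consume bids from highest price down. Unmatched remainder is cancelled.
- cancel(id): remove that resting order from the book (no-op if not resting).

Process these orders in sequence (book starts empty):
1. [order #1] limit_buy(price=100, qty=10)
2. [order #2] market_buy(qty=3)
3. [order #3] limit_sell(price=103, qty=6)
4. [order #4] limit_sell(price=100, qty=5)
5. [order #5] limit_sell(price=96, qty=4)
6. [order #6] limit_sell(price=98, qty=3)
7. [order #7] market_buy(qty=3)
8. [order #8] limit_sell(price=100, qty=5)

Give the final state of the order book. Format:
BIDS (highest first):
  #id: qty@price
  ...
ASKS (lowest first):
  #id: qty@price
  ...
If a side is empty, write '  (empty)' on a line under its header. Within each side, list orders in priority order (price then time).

Answer: BIDS (highest first):
  (empty)
ASKS (lowest first):
  #8: 5@100
  #3: 5@103

Derivation:
After op 1 [order #1] limit_buy(price=100, qty=10): fills=none; bids=[#1:10@100] asks=[-]
After op 2 [order #2] market_buy(qty=3): fills=none; bids=[#1:10@100] asks=[-]
After op 3 [order #3] limit_sell(price=103, qty=6): fills=none; bids=[#1:10@100] asks=[#3:6@103]
After op 4 [order #4] limit_sell(price=100, qty=5): fills=#1x#4:5@100; bids=[#1:5@100] asks=[#3:6@103]
After op 5 [order #5] limit_sell(price=96, qty=4): fills=#1x#5:4@100; bids=[#1:1@100] asks=[#3:6@103]
After op 6 [order #6] limit_sell(price=98, qty=3): fills=#1x#6:1@100; bids=[-] asks=[#6:2@98 #3:6@103]
After op 7 [order #7] market_buy(qty=3): fills=#7x#6:2@98 #7x#3:1@103; bids=[-] asks=[#3:5@103]
After op 8 [order #8] limit_sell(price=100, qty=5): fills=none; bids=[-] asks=[#8:5@100 #3:5@103]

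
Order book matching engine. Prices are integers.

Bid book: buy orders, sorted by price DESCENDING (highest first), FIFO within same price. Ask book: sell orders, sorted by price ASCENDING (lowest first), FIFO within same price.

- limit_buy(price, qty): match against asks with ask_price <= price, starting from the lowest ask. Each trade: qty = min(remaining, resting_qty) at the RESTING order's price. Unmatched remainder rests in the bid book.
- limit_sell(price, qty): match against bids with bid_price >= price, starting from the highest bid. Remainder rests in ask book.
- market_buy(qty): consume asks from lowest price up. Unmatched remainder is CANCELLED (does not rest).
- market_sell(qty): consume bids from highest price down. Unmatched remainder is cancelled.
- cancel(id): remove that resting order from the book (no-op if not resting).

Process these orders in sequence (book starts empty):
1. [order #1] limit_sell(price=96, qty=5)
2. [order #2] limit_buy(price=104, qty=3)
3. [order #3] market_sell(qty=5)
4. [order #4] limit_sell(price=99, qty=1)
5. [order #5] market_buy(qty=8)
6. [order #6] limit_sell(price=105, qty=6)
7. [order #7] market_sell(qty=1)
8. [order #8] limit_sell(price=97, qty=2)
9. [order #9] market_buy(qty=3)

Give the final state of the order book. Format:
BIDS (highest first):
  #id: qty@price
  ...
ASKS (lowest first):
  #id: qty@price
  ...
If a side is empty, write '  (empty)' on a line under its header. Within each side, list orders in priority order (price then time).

After op 1 [order #1] limit_sell(price=96, qty=5): fills=none; bids=[-] asks=[#1:5@96]
After op 2 [order #2] limit_buy(price=104, qty=3): fills=#2x#1:3@96; bids=[-] asks=[#1:2@96]
After op 3 [order #3] market_sell(qty=5): fills=none; bids=[-] asks=[#1:2@96]
After op 4 [order #4] limit_sell(price=99, qty=1): fills=none; bids=[-] asks=[#1:2@96 #4:1@99]
After op 5 [order #5] market_buy(qty=8): fills=#5x#1:2@96 #5x#4:1@99; bids=[-] asks=[-]
After op 6 [order #6] limit_sell(price=105, qty=6): fills=none; bids=[-] asks=[#6:6@105]
After op 7 [order #7] market_sell(qty=1): fills=none; bids=[-] asks=[#6:6@105]
After op 8 [order #8] limit_sell(price=97, qty=2): fills=none; bids=[-] asks=[#8:2@97 #6:6@105]
After op 9 [order #9] market_buy(qty=3): fills=#9x#8:2@97 #9x#6:1@105; bids=[-] asks=[#6:5@105]

Answer: BIDS (highest first):
  (empty)
ASKS (lowest first):
  #6: 5@105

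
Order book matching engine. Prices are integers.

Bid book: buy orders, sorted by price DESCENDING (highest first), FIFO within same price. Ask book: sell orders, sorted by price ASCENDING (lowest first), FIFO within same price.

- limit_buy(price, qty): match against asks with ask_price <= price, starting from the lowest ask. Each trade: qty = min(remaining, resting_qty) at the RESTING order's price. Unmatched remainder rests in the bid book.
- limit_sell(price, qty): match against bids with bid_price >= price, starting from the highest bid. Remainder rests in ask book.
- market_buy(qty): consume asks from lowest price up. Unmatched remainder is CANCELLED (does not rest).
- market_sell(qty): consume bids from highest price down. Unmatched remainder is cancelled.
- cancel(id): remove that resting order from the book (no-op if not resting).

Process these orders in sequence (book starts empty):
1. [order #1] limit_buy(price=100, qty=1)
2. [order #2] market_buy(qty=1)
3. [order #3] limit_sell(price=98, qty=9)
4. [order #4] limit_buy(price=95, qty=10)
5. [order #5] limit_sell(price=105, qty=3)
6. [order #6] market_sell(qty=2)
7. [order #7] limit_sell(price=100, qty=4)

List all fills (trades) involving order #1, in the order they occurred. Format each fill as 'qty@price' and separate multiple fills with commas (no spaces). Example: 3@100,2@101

Answer: 1@100

Derivation:
After op 1 [order #1] limit_buy(price=100, qty=1): fills=none; bids=[#1:1@100] asks=[-]
After op 2 [order #2] market_buy(qty=1): fills=none; bids=[#1:1@100] asks=[-]
After op 3 [order #3] limit_sell(price=98, qty=9): fills=#1x#3:1@100; bids=[-] asks=[#3:8@98]
After op 4 [order #4] limit_buy(price=95, qty=10): fills=none; bids=[#4:10@95] asks=[#3:8@98]
After op 5 [order #5] limit_sell(price=105, qty=3): fills=none; bids=[#4:10@95] asks=[#3:8@98 #5:3@105]
After op 6 [order #6] market_sell(qty=2): fills=#4x#6:2@95; bids=[#4:8@95] asks=[#3:8@98 #5:3@105]
After op 7 [order #7] limit_sell(price=100, qty=4): fills=none; bids=[#4:8@95] asks=[#3:8@98 #7:4@100 #5:3@105]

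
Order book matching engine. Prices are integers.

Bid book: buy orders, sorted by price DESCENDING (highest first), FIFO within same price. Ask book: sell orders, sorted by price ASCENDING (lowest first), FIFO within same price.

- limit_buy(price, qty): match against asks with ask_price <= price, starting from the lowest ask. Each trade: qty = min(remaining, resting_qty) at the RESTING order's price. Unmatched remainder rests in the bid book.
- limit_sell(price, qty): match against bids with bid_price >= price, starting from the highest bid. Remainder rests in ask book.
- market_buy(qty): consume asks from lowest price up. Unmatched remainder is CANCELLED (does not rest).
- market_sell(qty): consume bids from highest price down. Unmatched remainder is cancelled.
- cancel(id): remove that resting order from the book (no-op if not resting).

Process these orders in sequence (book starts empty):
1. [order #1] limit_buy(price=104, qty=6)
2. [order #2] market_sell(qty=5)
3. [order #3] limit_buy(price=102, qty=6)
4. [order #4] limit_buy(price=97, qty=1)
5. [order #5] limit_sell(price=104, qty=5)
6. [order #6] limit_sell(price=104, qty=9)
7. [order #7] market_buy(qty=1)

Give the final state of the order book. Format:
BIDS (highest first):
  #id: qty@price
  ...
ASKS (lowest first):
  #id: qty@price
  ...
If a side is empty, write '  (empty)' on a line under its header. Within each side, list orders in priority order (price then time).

After op 1 [order #1] limit_buy(price=104, qty=6): fills=none; bids=[#1:6@104] asks=[-]
After op 2 [order #2] market_sell(qty=5): fills=#1x#2:5@104; bids=[#1:1@104] asks=[-]
After op 3 [order #3] limit_buy(price=102, qty=6): fills=none; bids=[#1:1@104 #3:6@102] asks=[-]
After op 4 [order #4] limit_buy(price=97, qty=1): fills=none; bids=[#1:1@104 #3:6@102 #4:1@97] asks=[-]
After op 5 [order #5] limit_sell(price=104, qty=5): fills=#1x#5:1@104; bids=[#3:6@102 #4:1@97] asks=[#5:4@104]
After op 6 [order #6] limit_sell(price=104, qty=9): fills=none; bids=[#3:6@102 #4:1@97] asks=[#5:4@104 #6:9@104]
After op 7 [order #7] market_buy(qty=1): fills=#7x#5:1@104; bids=[#3:6@102 #4:1@97] asks=[#5:3@104 #6:9@104]

Answer: BIDS (highest first):
  #3: 6@102
  #4: 1@97
ASKS (lowest first):
  #5: 3@104
  #6: 9@104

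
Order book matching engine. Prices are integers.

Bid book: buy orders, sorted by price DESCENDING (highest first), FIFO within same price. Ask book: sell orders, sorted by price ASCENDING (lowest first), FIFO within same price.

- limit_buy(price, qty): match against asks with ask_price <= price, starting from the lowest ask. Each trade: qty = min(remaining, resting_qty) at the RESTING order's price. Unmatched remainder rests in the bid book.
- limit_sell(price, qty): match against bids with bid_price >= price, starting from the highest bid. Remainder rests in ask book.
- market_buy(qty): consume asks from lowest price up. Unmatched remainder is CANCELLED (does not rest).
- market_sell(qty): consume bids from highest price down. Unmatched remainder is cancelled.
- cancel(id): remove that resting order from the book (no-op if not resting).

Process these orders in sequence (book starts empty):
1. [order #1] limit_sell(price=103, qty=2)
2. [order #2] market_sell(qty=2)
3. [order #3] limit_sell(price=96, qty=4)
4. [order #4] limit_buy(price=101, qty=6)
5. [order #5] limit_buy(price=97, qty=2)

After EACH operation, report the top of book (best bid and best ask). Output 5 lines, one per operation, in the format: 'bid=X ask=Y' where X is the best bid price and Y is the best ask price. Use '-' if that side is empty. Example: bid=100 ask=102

After op 1 [order #1] limit_sell(price=103, qty=2): fills=none; bids=[-] asks=[#1:2@103]
After op 2 [order #2] market_sell(qty=2): fills=none; bids=[-] asks=[#1:2@103]
After op 3 [order #3] limit_sell(price=96, qty=4): fills=none; bids=[-] asks=[#3:4@96 #1:2@103]
After op 4 [order #4] limit_buy(price=101, qty=6): fills=#4x#3:4@96; bids=[#4:2@101] asks=[#1:2@103]
After op 5 [order #5] limit_buy(price=97, qty=2): fills=none; bids=[#4:2@101 #5:2@97] asks=[#1:2@103]

Answer: bid=- ask=103
bid=- ask=103
bid=- ask=96
bid=101 ask=103
bid=101 ask=103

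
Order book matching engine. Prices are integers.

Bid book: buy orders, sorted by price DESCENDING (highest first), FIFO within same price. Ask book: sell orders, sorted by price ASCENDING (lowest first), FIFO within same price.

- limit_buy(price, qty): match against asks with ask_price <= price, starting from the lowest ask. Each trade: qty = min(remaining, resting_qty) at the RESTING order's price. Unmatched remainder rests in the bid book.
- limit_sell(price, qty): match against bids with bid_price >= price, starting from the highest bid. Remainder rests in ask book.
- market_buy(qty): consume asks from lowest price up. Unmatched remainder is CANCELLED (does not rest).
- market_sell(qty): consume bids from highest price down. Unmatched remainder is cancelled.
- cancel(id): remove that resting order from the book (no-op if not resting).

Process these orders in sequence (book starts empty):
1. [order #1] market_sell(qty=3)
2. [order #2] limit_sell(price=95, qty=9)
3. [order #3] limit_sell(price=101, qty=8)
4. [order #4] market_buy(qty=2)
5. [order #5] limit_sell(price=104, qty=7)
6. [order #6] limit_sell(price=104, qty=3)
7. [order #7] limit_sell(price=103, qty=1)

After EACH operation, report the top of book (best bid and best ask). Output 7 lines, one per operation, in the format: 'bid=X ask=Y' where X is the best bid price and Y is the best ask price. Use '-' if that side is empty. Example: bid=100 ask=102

After op 1 [order #1] market_sell(qty=3): fills=none; bids=[-] asks=[-]
After op 2 [order #2] limit_sell(price=95, qty=9): fills=none; bids=[-] asks=[#2:9@95]
After op 3 [order #3] limit_sell(price=101, qty=8): fills=none; bids=[-] asks=[#2:9@95 #3:8@101]
After op 4 [order #4] market_buy(qty=2): fills=#4x#2:2@95; bids=[-] asks=[#2:7@95 #3:8@101]
After op 5 [order #5] limit_sell(price=104, qty=7): fills=none; bids=[-] asks=[#2:7@95 #3:8@101 #5:7@104]
After op 6 [order #6] limit_sell(price=104, qty=3): fills=none; bids=[-] asks=[#2:7@95 #3:8@101 #5:7@104 #6:3@104]
After op 7 [order #7] limit_sell(price=103, qty=1): fills=none; bids=[-] asks=[#2:7@95 #3:8@101 #7:1@103 #5:7@104 #6:3@104]

Answer: bid=- ask=-
bid=- ask=95
bid=- ask=95
bid=- ask=95
bid=- ask=95
bid=- ask=95
bid=- ask=95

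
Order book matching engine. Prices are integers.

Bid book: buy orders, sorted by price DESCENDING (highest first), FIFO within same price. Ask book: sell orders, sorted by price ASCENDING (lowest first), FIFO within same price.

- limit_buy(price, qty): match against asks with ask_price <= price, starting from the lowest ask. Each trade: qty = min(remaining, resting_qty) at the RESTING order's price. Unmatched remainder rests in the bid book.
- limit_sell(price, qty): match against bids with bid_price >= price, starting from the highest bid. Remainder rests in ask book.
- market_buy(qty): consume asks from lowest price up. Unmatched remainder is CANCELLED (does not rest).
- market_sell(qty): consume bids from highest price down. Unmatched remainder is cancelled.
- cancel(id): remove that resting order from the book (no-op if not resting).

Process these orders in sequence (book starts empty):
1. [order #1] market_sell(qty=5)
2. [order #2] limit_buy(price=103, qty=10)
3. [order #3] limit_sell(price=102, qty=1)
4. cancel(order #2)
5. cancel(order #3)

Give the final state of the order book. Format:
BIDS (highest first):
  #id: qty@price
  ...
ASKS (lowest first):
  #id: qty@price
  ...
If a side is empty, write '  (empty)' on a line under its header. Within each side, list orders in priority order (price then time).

Answer: BIDS (highest first):
  (empty)
ASKS (lowest first):
  (empty)

Derivation:
After op 1 [order #1] market_sell(qty=5): fills=none; bids=[-] asks=[-]
After op 2 [order #2] limit_buy(price=103, qty=10): fills=none; bids=[#2:10@103] asks=[-]
After op 3 [order #3] limit_sell(price=102, qty=1): fills=#2x#3:1@103; bids=[#2:9@103] asks=[-]
After op 4 cancel(order #2): fills=none; bids=[-] asks=[-]
After op 5 cancel(order #3): fills=none; bids=[-] asks=[-]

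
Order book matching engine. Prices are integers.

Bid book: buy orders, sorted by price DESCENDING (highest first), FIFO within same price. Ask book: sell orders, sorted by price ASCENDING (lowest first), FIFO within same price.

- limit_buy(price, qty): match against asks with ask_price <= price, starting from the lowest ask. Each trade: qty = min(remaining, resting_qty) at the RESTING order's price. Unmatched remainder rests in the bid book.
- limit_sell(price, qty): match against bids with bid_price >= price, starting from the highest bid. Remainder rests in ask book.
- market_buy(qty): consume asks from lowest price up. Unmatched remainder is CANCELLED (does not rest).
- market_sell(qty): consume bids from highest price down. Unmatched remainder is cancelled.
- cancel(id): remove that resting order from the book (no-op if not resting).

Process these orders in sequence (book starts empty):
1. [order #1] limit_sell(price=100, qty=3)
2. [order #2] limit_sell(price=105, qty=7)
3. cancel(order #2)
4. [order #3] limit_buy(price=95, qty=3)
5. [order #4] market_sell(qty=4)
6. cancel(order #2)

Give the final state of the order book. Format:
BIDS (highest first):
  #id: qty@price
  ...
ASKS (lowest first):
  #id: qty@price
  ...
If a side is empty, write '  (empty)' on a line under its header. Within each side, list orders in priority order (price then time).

After op 1 [order #1] limit_sell(price=100, qty=3): fills=none; bids=[-] asks=[#1:3@100]
After op 2 [order #2] limit_sell(price=105, qty=7): fills=none; bids=[-] asks=[#1:3@100 #2:7@105]
After op 3 cancel(order #2): fills=none; bids=[-] asks=[#1:3@100]
After op 4 [order #3] limit_buy(price=95, qty=3): fills=none; bids=[#3:3@95] asks=[#1:3@100]
After op 5 [order #4] market_sell(qty=4): fills=#3x#4:3@95; bids=[-] asks=[#1:3@100]
After op 6 cancel(order #2): fills=none; bids=[-] asks=[#1:3@100]

Answer: BIDS (highest first):
  (empty)
ASKS (lowest first):
  #1: 3@100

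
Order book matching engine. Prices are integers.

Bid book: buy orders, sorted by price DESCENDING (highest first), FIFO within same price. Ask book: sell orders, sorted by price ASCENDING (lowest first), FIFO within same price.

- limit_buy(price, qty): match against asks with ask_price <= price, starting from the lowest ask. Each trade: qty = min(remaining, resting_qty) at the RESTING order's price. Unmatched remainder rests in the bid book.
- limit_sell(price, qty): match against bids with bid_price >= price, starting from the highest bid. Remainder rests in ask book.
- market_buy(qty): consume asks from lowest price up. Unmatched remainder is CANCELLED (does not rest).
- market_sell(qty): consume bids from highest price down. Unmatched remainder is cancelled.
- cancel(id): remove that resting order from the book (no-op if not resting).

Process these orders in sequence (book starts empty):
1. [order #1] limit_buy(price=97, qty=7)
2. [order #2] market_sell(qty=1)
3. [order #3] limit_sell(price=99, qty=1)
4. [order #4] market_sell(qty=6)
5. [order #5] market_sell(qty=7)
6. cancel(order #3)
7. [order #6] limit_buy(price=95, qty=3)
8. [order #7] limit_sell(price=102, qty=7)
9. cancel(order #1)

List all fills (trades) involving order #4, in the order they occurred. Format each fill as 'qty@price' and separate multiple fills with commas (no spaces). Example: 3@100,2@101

Answer: 6@97

Derivation:
After op 1 [order #1] limit_buy(price=97, qty=7): fills=none; bids=[#1:7@97] asks=[-]
After op 2 [order #2] market_sell(qty=1): fills=#1x#2:1@97; bids=[#1:6@97] asks=[-]
After op 3 [order #3] limit_sell(price=99, qty=1): fills=none; bids=[#1:6@97] asks=[#3:1@99]
After op 4 [order #4] market_sell(qty=6): fills=#1x#4:6@97; bids=[-] asks=[#3:1@99]
After op 5 [order #5] market_sell(qty=7): fills=none; bids=[-] asks=[#3:1@99]
After op 6 cancel(order #3): fills=none; bids=[-] asks=[-]
After op 7 [order #6] limit_buy(price=95, qty=3): fills=none; bids=[#6:3@95] asks=[-]
After op 8 [order #7] limit_sell(price=102, qty=7): fills=none; bids=[#6:3@95] asks=[#7:7@102]
After op 9 cancel(order #1): fills=none; bids=[#6:3@95] asks=[#7:7@102]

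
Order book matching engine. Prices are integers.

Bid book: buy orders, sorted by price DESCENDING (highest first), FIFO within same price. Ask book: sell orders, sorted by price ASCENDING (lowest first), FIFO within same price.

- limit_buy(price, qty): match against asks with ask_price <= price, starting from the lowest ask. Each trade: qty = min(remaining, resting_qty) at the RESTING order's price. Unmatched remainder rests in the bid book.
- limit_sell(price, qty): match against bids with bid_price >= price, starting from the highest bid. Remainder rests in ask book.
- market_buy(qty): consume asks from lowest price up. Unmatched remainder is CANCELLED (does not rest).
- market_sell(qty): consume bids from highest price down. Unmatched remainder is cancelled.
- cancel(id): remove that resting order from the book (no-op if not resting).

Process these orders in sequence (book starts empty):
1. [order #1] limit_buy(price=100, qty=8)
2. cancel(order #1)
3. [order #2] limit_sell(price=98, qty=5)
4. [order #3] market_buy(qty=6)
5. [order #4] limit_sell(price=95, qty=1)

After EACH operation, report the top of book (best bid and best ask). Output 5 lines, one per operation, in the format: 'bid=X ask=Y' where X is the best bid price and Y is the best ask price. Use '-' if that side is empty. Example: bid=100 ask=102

Answer: bid=100 ask=-
bid=- ask=-
bid=- ask=98
bid=- ask=-
bid=- ask=95

Derivation:
After op 1 [order #1] limit_buy(price=100, qty=8): fills=none; bids=[#1:8@100] asks=[-]
After op 2 cancel(order #1): fills=none; bids=[-] asks=[-]
After op 3 [order #2] limit_sell(price=98, qty=5): fills=none; bids=[-] asks=[#2:5@98]
After op 4 [order #3] market_buy(qty=6): fills=#3x#2:5@98; bids=[-] asks=[-]
After op 5 [order #4] limit_sell(price=95, qty=1): fills=none; bids=[-] asks=[#4:1@95]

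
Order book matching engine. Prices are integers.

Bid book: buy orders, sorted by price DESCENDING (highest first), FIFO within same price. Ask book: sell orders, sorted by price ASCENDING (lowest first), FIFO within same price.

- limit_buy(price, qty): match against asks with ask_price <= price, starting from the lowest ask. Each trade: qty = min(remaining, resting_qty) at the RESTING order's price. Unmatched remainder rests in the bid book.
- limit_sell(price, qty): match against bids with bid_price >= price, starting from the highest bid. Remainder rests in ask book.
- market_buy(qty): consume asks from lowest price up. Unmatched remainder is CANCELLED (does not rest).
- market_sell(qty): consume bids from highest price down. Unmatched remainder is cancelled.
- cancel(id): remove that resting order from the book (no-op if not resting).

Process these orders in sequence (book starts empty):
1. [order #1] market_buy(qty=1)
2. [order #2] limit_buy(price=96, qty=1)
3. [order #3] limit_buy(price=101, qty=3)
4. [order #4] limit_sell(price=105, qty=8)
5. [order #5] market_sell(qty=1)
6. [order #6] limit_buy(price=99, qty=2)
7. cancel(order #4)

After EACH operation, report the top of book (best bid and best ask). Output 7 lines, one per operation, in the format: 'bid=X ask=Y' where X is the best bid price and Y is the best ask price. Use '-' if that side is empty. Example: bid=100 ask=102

After op 1 [order #1] market_buy(qty=1): fills=none; bids=[-] asks=[-]
After op 2 [order #2] limit_buy(price=96, qty=1): fills=none; bids=[#2:1@96] asks=[-]
After op 3 [order #3] limit_buy(price=101, qty=3): fills=none; bids=[#3:3@101 #2:1@96] asks=[-]
After op 4 [order #4] limit_sell(price=105, qty=8): fills=none; bids=[#3:3@101 #2:1@96] asks=[#4:8@105]
After op 5 [order #5] market_sell(qty=1): fills=#3x#5:1@101; bids=[#3:2@101 #2:1@96] asks=[#4:8@105]
After op 6 [order #6] limit_buy(price=99, qty=2): fills=none; bids=[#3:2@101 #6:2@99 #2:1@96] asks=[#4:8@105]
After op 7 cancel(order #4): fills=none; bids=[#3:2@101 #6:2@99 #2:1@96] asks=[-]

Answer: bid=- ask=-
bid=96 ask=-
bid=101 ask=-
bid=101 ask=105
bid=101 ask=105
bid=101 ask=105
bid=101 ask=-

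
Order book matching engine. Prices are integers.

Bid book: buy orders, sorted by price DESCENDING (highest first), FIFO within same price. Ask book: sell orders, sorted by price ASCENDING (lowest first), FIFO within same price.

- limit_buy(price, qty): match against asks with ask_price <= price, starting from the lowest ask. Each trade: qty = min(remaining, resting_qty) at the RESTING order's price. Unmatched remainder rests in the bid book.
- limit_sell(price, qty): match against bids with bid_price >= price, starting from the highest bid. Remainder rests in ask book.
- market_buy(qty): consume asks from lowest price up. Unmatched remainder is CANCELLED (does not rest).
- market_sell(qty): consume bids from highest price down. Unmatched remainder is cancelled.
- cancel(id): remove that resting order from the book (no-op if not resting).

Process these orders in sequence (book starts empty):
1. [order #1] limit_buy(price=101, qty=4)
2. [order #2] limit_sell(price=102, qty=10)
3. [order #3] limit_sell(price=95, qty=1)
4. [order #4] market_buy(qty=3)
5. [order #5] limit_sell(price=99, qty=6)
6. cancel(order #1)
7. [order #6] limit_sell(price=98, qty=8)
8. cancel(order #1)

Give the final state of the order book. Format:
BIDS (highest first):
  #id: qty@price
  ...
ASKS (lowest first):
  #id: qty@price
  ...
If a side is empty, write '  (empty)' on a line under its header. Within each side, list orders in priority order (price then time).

After op 1 [order #1] limit_buy(price=101, qty=4): fills=none; bids=[#1:4@101] asks=[-]
After op 2 [order #2] limit_sell(price=102, qty=10): fills=none; bids=[#1:4@101] asks=[#2:10@102]
After op 3 [order #3] limit_sell(price=95, qty=1): fills=#1x#3:1@101; bids=[#1:3@101] asks=[#2:10@102]
After op 4 [order #4] market_buy(qty=3): fills=#4x#2:3@102; bids=[#1:3@101] asks=[#2:7@102]
After op 5 [order #5] limit_sell(price=99, qty=6): fills=#1x#5:3@101; bids=[-] asks=[#5:3@99 #2:7@102]
After op 6 cancel(order #1): fills=none; bids=[-] asks=[#5:3@99 #2:7@102]
After op 7 [order #6] limit_sell(price=98, qty=8): fills=none; bids=[-] asks=[#6:8@98 #5:3@99 #2:7@102]
After op 8 cancel(order #1): fills=none; bids=[-] asks=[#6:8@98 #5:3@99 #2:7@102]

Answer: BIDS (highest first):
  (empty)
ASKS (lowest first):
  #6: 8@98
  #5: 3@99
  #2: 7@102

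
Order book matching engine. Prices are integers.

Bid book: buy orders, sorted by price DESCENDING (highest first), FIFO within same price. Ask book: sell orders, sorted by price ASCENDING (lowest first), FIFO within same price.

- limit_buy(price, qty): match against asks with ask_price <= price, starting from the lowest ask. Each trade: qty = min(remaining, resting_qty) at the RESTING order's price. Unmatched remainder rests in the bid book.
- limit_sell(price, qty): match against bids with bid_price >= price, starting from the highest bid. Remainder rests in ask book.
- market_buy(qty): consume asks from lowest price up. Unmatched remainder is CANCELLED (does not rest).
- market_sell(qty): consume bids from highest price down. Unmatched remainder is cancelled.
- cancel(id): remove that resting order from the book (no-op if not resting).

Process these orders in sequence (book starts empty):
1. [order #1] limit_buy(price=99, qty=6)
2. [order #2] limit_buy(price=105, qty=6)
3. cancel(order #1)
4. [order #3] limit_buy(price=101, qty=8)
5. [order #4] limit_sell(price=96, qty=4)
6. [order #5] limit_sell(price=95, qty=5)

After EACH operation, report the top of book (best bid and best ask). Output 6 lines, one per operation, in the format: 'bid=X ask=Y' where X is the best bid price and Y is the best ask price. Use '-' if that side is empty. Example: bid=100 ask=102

Answer: bid=99 ask=-
bid=105 ask=-
bid=105 ask=-
bid=105 ask=-
bid=105 ask=-
bid=101 ask=-

Derivation:
After op 1 [order #1] limit_buy(price=99, qty=6): fills=none; bids=[#1:6@99] asks=[-]
After op 2 [order #2] limit_buy(price=105, qty=6): fills=none; bids=[#2:6@105 #1:6@99] asks=[-]
After op 3 cancel(order #1): fills=none; bids=[#2:6@105] asks=[-]
After op 4 [order #3] limit_buy(price=101, qty=8): fills=none; bids=[#2:6@105 #3:8@101] asks=[-]
After op 5 [order #4] limit_sell(price=96, qty=4): fills=#2x#4:4@105; bids=[#2:2@105 #3:8@101] asks=[-]
After op 6 [order #5] limit_sell(price=95, qty=5): fills=#2x#5:2@105 #3x#5:3@101; bids=[#3:5@101] asks=[-]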